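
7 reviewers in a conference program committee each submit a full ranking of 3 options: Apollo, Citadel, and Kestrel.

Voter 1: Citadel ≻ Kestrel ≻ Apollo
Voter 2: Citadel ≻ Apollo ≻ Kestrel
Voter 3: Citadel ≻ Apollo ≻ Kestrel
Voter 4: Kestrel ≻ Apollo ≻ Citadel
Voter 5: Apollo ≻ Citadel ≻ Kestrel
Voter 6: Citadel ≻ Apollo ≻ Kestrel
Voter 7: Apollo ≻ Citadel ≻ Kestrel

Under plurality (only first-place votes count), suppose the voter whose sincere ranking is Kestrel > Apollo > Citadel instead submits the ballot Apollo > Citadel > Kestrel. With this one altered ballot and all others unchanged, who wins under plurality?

First-place totals with the altered ballot: Apollo 3, Citadel 4, Kestrel 0.
The winner is unchanged: still Citadel.

Citadel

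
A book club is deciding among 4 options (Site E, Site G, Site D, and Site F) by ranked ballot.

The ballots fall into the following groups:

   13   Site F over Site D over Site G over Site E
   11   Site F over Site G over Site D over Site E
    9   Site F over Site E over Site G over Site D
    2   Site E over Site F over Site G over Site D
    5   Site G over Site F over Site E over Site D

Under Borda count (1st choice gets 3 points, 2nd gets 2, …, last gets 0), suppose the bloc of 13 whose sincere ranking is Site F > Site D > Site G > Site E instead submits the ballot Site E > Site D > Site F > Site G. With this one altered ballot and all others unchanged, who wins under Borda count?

Borda totals with the altered ballot: Site E 68, Site G 48, Site D 37, Site F 87.
The winner is unchanged: still Site F.

Site F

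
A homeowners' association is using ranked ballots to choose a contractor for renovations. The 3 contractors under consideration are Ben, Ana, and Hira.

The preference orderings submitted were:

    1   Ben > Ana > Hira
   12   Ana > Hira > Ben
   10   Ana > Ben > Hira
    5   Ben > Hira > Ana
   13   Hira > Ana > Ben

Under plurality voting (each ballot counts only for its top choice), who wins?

First-place vote totals:
  Ben: 6
  Ana: 22
  Hira: 13
Ana has the most first-place votes.

Ana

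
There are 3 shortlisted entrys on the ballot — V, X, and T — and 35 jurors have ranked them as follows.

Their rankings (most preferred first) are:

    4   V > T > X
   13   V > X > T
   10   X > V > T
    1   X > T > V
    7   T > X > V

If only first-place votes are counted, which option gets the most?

First-place vote totals:
  V: 17
  X: 11
  T: 7
V has the most first-place votes.

V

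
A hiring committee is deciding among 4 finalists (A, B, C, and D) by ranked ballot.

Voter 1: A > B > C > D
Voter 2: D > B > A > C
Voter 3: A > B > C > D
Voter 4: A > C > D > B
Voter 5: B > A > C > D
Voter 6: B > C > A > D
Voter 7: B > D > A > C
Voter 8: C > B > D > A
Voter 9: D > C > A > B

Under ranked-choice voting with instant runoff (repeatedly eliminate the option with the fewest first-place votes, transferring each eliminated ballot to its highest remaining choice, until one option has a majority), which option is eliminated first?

C

Round 1: A 3, B 3, D 2, C 1. C has the fewest and is eliminated.
Round 2: B 4, A 3, D 2. D has the fewest and is eliminated.
Round 3: B 5, A 4. B has a majority.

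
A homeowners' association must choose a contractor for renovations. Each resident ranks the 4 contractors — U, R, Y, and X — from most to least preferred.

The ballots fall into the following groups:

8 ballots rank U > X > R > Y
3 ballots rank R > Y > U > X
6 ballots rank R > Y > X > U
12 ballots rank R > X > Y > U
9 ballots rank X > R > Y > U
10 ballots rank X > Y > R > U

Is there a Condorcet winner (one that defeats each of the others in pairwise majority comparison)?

Yes

Head-to-head results (48 voters total):
U vs R: R wins 40–8.
U vs Y: Y wins 40–8.
U vs X: X wins 37–11.
R vs Y: R wins 38–10.
R vs X: X wins 27–21.
Y vs X: X wins 39–9.
X beats each rival — U (37–11), R (27–21), Y (39–9) — so X is the Condorcet winner.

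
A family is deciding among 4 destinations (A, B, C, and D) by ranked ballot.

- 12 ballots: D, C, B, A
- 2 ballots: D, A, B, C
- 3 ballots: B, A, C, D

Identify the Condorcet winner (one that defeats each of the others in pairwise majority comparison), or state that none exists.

Head-to-head results (17 voters total):
A vs B: B wins 15–2.
A vs C: C wins 12–5.
A vs D: D wins 14–3.
B vs C: C wins 12–5.
B vs D: D wins 14–3.
C vs D: D wins 14–3.
D beats each rival — A (14–3), B (14–3), C (14–3) — so D is the Condorcet winner.

D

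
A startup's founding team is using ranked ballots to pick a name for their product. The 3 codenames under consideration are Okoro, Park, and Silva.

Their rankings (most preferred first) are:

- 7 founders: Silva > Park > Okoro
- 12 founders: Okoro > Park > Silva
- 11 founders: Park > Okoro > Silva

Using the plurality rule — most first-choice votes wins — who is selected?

First-place vote totals:
  Okoro: 12
  Park: 11
  Silva: 7
Okoro has the most first-place votes.

Okoro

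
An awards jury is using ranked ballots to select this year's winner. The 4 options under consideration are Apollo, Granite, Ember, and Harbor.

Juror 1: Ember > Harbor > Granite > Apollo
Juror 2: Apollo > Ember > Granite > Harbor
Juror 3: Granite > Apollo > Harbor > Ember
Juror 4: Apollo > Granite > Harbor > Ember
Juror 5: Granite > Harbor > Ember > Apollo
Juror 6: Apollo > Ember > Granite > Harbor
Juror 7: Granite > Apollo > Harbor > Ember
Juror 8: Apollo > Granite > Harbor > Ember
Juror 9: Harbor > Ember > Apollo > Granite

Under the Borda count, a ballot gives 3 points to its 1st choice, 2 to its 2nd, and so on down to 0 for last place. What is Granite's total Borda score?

Borda scores:
  Apollo: 0 + 3 + 2 + 3 + 0 + 3 + 2 + 3 + 1 = 17
  Granite: 1 + 1 + 3 + 2 + 3 + 1 + 3 + 2 + 0 = 16
  Ember: 3 + 2 + 0 + 0 + 1 + 2 + 0 + 0 + 2 = 10
  Harbor: 2 + 0 + 1 + 1 + 2 + 0 + 1 + 1 + 3 = 11

16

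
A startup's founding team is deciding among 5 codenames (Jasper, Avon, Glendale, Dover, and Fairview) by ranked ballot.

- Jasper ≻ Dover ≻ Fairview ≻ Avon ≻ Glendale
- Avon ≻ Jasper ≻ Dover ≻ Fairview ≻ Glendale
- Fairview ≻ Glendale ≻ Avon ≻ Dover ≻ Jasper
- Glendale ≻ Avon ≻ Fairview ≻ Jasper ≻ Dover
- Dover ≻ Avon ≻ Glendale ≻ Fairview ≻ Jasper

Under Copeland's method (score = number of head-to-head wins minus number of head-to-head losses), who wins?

Avon

Pairwise results:
  Jasper vs Avon: Avon wins 4–1.
  Jasper vs Glendale: Glendale wins 3–2.
  Jasper vs Dover: Jasper wins 3–2.
  Jasper vs Fairview: Fairview wins 3–2.
  Avon vs Glendale: Avon wins 3–2.
  Avon vs Dover: Avon wins 3–2.
  Avon vs Fairview: Avon wins 3–2.
  Glendale vs Dover: Dover wins 3–2.
  Glendale vs Fairview: Fairview wins 3–2.
  Dover vs Fairview: Dover wins 3–2.
Copeland scores (wins − losses):
  Jasper: 1 − 3 = -2
  Avon: 4 − 0 = 4
  Glendale: 1 − 3 = -2
  Dover: 2 − 2 = 0
  Fairview: 2 − 2 = 0
Avon has the best Copeland score.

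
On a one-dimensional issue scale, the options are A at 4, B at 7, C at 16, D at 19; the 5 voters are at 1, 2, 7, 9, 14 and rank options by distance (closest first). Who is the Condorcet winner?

B

With single-peaked preferences on a line, the Condorcet winner is the candidate closest to the median voter.
The median voter (position 7) is closest to B at 7.
Check: B vs A — voters closer to B: 3 of 5.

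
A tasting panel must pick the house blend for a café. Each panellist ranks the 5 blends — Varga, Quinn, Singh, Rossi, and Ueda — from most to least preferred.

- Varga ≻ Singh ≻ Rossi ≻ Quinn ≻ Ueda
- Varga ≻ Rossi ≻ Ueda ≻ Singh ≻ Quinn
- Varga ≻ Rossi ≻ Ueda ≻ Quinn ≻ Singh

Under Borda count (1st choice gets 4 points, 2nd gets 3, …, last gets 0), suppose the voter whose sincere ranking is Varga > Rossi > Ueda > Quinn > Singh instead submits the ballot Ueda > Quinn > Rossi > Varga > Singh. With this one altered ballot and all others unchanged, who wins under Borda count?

Varga

Borda totals with the altered ballot: Varga 9, Quinn 4, Singh 4, Rossi 7, Ueda 6.
The winner is unchanged: still Varga.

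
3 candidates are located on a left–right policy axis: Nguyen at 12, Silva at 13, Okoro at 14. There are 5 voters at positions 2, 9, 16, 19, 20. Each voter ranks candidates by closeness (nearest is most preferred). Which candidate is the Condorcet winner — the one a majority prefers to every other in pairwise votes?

With single-peaked preferences on a line, the Condorcet winner is the candidate closest to the median voter.
The median voter (position 16) is closest to Okoro at 14.
Check: Okoro vs Silva — voters closer to Okoro: 3 of 5.

Okoro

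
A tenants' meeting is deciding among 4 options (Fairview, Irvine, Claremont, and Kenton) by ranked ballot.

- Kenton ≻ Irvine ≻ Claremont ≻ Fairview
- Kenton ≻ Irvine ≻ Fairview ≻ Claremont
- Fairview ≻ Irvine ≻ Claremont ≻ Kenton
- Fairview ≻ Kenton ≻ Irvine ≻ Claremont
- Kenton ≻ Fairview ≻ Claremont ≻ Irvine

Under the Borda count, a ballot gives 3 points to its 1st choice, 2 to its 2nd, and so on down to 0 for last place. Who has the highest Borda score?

Kenton

Borda scores:
  Fairview: 0 + 1 + 3 + 3 + 2 = 9
  Irvine: 2 + 2 + 2 + 1 + 0 = 7
  Claremont: 1 + 0 + 1 + 0 + 1 = 3
  Kenton: 3 + 3 + 0 + 2 + 3 = 11
Kenton has the highest total.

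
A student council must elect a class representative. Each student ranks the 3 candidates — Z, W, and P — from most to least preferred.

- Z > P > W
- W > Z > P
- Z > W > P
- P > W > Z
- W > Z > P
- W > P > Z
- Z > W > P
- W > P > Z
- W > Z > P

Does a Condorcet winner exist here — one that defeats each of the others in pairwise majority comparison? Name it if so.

W

Head-to-head results (9 voters total):
Z vs W: W wins 6–3.
Z vs P: Z wins 6–3.
W vs P: W wins 7–2.
W beats each rival — Z (6–3), P (7–2) — so W is the Condorcet winner.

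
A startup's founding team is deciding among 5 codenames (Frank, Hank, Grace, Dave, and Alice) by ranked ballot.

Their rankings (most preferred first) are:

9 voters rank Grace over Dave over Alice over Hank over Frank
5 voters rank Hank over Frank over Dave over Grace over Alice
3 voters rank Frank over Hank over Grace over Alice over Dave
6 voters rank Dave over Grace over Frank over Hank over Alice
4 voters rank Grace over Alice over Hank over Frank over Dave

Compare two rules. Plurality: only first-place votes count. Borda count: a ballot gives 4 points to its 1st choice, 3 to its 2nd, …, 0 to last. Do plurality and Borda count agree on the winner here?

Plurality first-place counts: Frank 3, Hank 5, Grace 13, Dave 6, Alice 0 → Grace.
Borda totals: Frank 43, Hank 52, Grace 81, Dave 61, Alice 33 → Grace.
The two rules agree on Grace.

Yes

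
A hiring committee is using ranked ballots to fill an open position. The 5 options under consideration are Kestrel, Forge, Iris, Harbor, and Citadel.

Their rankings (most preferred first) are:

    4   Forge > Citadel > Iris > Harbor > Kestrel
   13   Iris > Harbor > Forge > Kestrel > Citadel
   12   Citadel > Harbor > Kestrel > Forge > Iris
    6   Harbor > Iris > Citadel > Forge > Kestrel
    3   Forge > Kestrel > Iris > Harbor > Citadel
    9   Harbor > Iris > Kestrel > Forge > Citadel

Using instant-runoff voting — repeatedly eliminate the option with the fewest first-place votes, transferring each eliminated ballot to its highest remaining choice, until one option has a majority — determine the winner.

Iris

Round 1: Harbor 15, Iris 13, Citadel 12, Forge 7, Kestrel 0. Kestrel has the fewest and is eliminated.
Round 2: Harbor 15, Iris 13, Citadel 12, Forge 7. Forge has the fewest and is eliminated.
Round 3: Iris 16, Citadel 16, Harbor 15. Harbor has the fewest and is eliminated.
Round 4: Iris 31, Citadel 16. Iris has a majority.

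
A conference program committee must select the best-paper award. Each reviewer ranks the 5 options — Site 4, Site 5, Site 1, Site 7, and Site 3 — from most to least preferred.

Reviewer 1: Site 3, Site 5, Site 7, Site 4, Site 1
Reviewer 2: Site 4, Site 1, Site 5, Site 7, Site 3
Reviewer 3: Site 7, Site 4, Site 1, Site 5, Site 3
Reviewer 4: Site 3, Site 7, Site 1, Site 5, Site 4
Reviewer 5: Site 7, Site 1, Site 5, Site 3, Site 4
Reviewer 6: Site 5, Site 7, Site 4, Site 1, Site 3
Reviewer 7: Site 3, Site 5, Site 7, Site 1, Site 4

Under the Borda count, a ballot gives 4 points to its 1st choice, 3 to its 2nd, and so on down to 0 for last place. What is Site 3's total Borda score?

13

Borda scores:
  Site 4: 1 + 4 + 3 + 0 + 0 + 2 + 0 = 10
  Site 5: 3 + 2 + 1 + 1 + 2 + 4 + 3 = 16
  Site 1: 0 + 3 + 2 + 2 + 3 + 1 + 1 = 12
  Site 7: 2 + 1 + 4 + 3 + 4 + 3 + 2 = 19
  Site 3: 4 + 0 + 0 + 4 + 1 + 0 + 4 = 13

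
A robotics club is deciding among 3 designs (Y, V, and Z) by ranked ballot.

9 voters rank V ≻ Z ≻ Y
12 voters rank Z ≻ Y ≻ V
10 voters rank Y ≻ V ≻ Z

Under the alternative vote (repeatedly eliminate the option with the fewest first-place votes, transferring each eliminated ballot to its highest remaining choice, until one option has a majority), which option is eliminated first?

Round 1: Z 12, Y 10, V 9. V has the fewest and is eliminated.
Round 2: Z 21, Y 10. Z has a majority.

V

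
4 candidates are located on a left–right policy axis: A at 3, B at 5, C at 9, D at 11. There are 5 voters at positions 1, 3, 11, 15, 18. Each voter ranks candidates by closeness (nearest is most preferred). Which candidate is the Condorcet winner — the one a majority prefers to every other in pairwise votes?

D

With single-peaked preferences on a line, the Condorcet winner is the candidate closest to the median voter.
The median voter (position 11) is closest to D at 11.
Check: D vs C — voters closer to D: 3 of 5.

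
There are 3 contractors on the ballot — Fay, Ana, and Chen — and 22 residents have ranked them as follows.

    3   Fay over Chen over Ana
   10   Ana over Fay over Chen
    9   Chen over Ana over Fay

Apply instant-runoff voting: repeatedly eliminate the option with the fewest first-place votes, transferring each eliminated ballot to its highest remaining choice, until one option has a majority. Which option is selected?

Round 1: Ana 10, Chen 9, Fay 3. Fay has the fewest and is eliminated.
Round 2: Chen 12, Ana 10. Chen has a majority.

Chen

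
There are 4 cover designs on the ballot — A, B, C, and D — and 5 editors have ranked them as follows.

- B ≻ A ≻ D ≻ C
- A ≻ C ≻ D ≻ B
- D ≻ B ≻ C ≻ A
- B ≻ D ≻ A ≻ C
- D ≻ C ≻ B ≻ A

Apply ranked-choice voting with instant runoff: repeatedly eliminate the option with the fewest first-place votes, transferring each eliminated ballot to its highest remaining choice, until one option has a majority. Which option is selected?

D

Round 1: B 2, D 2, A 1, C 0. C has the fewest and is eliminated.
Round 2: B 2, D 2, A 1. A has the fewest and is eliminated.
Round 3: D 3, B 2. D has a majority.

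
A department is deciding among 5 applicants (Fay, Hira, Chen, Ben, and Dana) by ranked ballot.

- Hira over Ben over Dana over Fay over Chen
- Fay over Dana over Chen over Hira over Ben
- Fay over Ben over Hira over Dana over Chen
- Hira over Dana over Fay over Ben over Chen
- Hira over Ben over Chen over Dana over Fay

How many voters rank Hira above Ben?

Ballots ranking Hira above Ben: 4.
Ballots ranking Ben above Hira: 1.
So 4 of 5 voters prefer Hira to Ben.

4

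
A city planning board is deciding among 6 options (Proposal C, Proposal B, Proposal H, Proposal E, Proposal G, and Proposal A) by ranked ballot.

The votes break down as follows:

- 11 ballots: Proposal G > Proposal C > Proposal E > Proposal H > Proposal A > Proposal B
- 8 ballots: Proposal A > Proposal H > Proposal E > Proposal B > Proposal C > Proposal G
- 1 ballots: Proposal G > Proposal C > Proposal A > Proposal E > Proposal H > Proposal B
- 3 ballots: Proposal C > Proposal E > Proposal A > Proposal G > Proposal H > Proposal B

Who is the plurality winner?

First-place vote totals:
  Proposal C: 3
  Proposal B: 0
  Proposal H: 0
  Proposal E: 0
  Proposal G: 12
  Proposal A: 8
Proposal G has the most first-place votes.

Proposal G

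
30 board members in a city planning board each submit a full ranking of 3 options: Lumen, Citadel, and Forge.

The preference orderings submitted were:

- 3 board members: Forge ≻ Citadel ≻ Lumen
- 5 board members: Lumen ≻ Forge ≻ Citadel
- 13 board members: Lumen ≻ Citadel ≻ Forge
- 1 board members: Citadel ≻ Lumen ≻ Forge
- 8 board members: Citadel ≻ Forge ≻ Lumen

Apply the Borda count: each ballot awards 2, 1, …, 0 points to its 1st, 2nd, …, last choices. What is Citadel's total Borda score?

Borda scores:
  Lumen: 3·0 + 5·2 + 13·2 + 1 + 8·0 = 37
  Citadel: 3·1 + 5·0 + 13·1 + 2 + 8·2 = 34
  Forge: 3·2 + 5·1 + 13·0 + 0 + 8·1 = 19

34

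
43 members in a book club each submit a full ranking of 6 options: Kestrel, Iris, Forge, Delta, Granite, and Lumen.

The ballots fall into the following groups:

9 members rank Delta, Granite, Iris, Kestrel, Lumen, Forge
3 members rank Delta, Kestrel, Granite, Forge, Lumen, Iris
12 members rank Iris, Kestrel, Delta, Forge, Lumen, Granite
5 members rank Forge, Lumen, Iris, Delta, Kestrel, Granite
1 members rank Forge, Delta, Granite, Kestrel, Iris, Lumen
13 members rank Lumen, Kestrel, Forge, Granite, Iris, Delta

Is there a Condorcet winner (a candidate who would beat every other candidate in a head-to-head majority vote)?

Head-to-head results (43 voters total):
Kestrel vs Iris: Iris wins 26–17.
Kestrel vs Forge: Kestrel wins 37–6.
Kestrel vs Delta: Kestrel wins 25–18.
Kestrel vs Granite: Kestrel wins 33–10.
Kestrel vs Lumen: Kestrel wins 25–18.
Iris vs Forge: Forge wins 22–21.
Iris vs Delta: Iris wins 30–13.
Iris vs Granite: Granite wins 26–17.
Iris vs Lumen: Iris wins 22–21.
Forge vs Delta: Delta wins 24–19.
Forge vs Granite: Forge wins 31–12.
Forge vs Lumen: Lumen wins 22–21.
Delta vs Granite: Delta wins 30–13.
Delta vs Lumen: Delta wins 25–18.
Granite vs Lumen: Lumen wins 30–13.
No candidate beats all others: Kestrel beats Forge beats Iris beats Kestrel, a majority cycle.

No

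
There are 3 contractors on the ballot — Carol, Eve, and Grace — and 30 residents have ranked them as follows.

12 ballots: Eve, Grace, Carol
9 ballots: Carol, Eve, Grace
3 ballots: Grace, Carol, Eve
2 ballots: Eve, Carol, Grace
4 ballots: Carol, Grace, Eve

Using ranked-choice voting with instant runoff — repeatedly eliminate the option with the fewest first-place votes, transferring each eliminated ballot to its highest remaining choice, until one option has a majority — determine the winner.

Round 1: Eve 14, Carol 13, Grace 3. Grace has the fewest and is eliminated.
Round 2: Carol 16, Eve 14. Carol has a majority.

Carol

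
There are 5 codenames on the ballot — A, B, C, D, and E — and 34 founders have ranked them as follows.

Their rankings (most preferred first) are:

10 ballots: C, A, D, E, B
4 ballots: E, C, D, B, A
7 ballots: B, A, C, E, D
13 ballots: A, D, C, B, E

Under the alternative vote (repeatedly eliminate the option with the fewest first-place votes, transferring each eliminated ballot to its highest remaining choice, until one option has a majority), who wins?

A

Round 1: A 13, C 10, B 7, E 4, D 0. D has the fewest and is eliminated.
Round 2: A 13, C 10, B 7, E 4. E has the fewest and is eliminated.
Round 3: C 14, A 13, B 7. B has the fewest and is eliminated.
Round 4: A 20, C 14. A has a majority.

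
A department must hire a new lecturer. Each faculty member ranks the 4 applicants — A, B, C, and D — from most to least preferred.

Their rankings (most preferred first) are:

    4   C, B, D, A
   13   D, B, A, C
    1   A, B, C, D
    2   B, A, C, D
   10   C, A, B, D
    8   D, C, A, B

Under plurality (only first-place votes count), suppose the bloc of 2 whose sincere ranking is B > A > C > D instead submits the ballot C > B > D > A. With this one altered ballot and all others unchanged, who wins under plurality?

D

First-place totals with the altered ballot: A 1, B 0, C 16, D 21.
The winner is unchanged: still D.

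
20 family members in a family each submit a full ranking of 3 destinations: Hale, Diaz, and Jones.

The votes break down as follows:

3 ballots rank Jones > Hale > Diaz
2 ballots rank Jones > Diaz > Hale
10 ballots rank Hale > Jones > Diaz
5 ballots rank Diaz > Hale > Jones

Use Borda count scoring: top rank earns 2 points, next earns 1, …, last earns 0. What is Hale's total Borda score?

28

Borda scores:
  Hale: 3·1 + 2·0 + 10·2 + 5·1 = 28
  Diaz: 3·0 + 2·1 + 10·0 + 5·2 = 12
  Jones: 3·2 + 2·2 + 10·1 + 5·0 = 20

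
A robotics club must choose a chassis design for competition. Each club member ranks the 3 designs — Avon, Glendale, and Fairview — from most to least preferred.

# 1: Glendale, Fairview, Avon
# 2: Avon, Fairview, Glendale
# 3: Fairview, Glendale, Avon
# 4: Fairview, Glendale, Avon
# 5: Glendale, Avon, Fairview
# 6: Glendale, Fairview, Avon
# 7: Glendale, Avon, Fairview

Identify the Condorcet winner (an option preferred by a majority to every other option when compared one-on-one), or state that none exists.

Head-to-head results (7 voters total):
Avon vs Glendale: Glendale wins 6–1.
Avon vs Fairview: Fairview wins 4–3.
Glendale vs Fairview: Glendale wins 4–3.
Glendale beats each rival — Avon (6–1), Fairview (4–3) — so Glendale is the Condorcet winner.

Glendale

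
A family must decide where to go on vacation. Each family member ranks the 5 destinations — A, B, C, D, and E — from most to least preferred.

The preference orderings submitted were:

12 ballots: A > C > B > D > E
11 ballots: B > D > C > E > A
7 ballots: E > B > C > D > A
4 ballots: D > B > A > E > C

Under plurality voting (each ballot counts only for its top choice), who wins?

First-place vote totals:
  A: 12
  B: 11
  C: 0
  D: 4
  E: 7
A has the most first-place votes.

A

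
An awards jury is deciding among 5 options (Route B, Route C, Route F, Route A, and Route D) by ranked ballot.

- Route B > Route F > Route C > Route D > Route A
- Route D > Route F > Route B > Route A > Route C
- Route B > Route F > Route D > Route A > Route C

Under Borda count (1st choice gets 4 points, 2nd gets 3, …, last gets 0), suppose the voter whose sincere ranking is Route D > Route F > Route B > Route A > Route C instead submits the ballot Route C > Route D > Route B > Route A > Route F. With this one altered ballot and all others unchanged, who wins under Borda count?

Route B

Borda totals with the altered ballot: Route B 10, Route C 6, Route F 6, Route A 2, Route D 6.
The winner is unchanged: still Route B.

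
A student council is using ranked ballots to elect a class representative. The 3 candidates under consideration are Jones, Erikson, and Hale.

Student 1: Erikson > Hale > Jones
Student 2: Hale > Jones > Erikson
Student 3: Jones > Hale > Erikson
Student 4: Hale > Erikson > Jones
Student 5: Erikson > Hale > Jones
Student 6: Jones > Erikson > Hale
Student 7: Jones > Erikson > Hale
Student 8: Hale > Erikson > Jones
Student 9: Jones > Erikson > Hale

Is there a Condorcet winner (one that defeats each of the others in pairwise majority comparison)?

No

Head-to-head results (9 voters total):
Jones vs Erikson: Jones wins 5–4.
Jones vs Hale: Hale wins 5–4.
Erikson vs Hale: Erikson wins 5–4.
No candidate beats all others: Jones beats Erikson beats Hale beats Jones, a majority cycle.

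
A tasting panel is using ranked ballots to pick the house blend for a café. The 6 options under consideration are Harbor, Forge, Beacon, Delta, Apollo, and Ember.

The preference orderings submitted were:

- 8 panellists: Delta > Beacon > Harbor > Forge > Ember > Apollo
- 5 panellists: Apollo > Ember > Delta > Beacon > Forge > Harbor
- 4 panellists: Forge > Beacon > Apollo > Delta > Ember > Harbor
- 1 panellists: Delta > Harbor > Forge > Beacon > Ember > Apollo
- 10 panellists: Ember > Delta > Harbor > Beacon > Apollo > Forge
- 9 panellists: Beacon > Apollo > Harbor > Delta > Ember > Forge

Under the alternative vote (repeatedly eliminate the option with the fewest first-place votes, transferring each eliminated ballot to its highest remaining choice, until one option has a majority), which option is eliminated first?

Round 1: Ember 10, Beacon 9, Delta 9, Apollo 5, Forge 4, Harbor 0. Harbor has the fewest and is eliminated.
Round 2: Ember 10, Beacon 9, Delta 9, Apollo 5, Forge 4. Forge has the fewest and is eliminated.
Round 3: Beacon 13, Ember 10, Delta 9, Apollo 5. Apollo has the fewest and is eliminated.
Round 4: Ember 15, Beacon 13, Delta 9. Delta has the fewest and is eliminated.
Round 5: Beacon 22, Ember 15. Beacon has a majority.

Harbor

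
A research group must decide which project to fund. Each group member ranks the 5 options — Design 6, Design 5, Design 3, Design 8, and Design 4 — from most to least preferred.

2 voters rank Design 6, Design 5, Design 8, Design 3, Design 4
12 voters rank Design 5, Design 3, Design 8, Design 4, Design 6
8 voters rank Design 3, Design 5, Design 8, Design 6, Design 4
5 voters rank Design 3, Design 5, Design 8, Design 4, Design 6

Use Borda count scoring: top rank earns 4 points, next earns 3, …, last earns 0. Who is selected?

Borda scores:
  Design 6: 2·4 + 12·0 + 8·1 + 5·0 = 16
  Design 5: 2·3 + 12·4 + 8·3 + 5·3 = 93
  Design 3: 2·1 + 12·3 + 8·4 + 5·4 = 90
  Design 8: 2·2 + 12·2 + 8·2 + 5·2 = 54
  Design 4: 2·0 + 12·1 + 8·0 + 5·1 = 17
Design 5 has the highest total.

Design 5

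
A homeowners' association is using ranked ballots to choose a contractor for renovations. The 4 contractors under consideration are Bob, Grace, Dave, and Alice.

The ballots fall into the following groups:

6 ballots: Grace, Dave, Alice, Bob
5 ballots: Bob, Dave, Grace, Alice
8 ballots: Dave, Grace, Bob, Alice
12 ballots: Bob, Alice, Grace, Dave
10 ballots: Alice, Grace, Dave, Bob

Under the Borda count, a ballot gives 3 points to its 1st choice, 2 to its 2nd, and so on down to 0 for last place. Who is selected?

Grace

Borda scores:
  Bob: 6·0 + 5·3 + 8·1 + 12·3 + 10·0 = 59
  Grace: 6·3 + 5·1 + 8·2 + 12·1 + 10·2 = 71
  Dave: 6·2 + 5·2 + 8·3 + 12·0 + 10·1 = 56
  Alice: 6·1 + 5·0 + 8·0 + 12·2 + 10·3 = 60
Grace has the highest total.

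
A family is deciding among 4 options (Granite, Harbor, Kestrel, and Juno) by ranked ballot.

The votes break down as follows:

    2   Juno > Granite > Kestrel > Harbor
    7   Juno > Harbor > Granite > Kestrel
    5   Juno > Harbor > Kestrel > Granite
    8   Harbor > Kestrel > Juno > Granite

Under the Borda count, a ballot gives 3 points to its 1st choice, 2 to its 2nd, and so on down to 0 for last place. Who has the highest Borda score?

Borda scores:
  Granite: 2·2 + 7·1 + 5·0 + 8·0 = 11
  Harbor: 2·0 + 7·2 + 5·2 + 8·3 = 48
  Kestrel: 2·1 + 7·0 + 5·1 + 8·2 = 23
  Juno: 2·3 + 7·3 + 5·3 + 8·1 = 50
Juno has the highest total.

Juno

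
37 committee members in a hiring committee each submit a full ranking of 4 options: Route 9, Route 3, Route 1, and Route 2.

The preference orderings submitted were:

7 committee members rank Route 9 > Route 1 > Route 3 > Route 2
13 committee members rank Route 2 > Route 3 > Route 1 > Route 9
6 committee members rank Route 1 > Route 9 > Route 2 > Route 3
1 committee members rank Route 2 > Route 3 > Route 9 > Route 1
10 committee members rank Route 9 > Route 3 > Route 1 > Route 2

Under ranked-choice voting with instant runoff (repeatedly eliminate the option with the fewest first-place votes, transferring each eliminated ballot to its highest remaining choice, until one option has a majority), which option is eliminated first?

Round 1: Route 9 17, Route 2 14, Route 1 6, Route 3 0. Route 3 has the fewest and is eliminated.
Round 2: Route 9 17, Route 2 14, Route 1 6. Route 1 has the fewest and is eliminated.
Round 3: Route 9 23, Route 2 14. Route 9 has a majority.

Route 3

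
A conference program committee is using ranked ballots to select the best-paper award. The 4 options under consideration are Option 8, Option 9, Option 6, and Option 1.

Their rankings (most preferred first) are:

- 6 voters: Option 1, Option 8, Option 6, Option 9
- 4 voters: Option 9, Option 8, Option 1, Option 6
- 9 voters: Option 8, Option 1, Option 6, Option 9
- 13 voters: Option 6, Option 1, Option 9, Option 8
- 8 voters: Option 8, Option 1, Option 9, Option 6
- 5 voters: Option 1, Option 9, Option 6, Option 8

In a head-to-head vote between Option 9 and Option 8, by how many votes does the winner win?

Ballots ranking Option 9 above Option 8: 4+13+5 = 22.
Ballots ranking Option 8 above Option 9: 6+9+8 = 23.
Option 8 wins 23–22, a margin of 1.

1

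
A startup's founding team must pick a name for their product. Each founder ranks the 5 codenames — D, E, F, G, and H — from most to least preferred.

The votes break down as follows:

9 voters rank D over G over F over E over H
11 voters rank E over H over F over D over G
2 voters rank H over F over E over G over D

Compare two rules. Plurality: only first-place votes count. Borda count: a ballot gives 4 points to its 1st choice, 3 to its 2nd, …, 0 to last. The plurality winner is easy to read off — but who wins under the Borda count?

Plurality first-place counts: D 9, E 11, F 0, G 0, H 2 → E.
Borda totals: D 47, E 57, F 46, G 29, H 41 → E.

E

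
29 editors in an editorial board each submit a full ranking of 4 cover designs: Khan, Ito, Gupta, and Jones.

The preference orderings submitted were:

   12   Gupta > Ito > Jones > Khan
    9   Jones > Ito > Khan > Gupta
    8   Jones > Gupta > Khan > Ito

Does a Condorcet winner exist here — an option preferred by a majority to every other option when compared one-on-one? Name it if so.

Jones

Head-to-head results (29 voters total):
Khan vs Ito: Ito wins 21–8.
Khan vs Gupta: Gupta wins 20–9.
Khan vs Jones: Jones wins 29–0.
Ito vs Gupta: Gupta wins 20–9.
Ito vs Jones: Jones wins 17–12.
Gupta vs Jones: Jones wins 17–12.
Jones beats each rival — Khan (29–0), Ito (17–12), Gupta (17–12) — so Jones is the Condorcet winner.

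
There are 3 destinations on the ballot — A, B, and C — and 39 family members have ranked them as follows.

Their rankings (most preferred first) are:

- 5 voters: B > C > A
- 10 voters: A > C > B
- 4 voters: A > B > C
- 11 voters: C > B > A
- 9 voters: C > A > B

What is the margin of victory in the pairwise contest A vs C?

Ballots ranking A above C: 10+4 = 14.
Ballots ranking C above A: 5+11+9 = 25.
C wins 25–14, a margin of 11.

11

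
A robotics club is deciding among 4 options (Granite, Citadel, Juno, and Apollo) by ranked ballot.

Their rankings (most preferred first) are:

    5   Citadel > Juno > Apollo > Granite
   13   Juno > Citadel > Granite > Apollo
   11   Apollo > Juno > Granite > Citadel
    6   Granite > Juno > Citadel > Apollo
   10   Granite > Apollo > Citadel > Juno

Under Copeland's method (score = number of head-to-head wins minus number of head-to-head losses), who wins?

Juno

Pairwise results:
  Granite vs Citadel: Granite wins 27–18.
  Granite vs Juno: Juno wins 29–16.
  Granite vs Apollo: Granite wins 29–16.
  Citadel vs Juno: Juno wins 30–15.
  Citadel vs Apollo: Citadel wins 24–21.
  Juno vs Apollo: Juno wins 24–21.
Copeland scores (wins − losses):
  Granite: 2 − 1 = 1
  Citadel: 1 − 2 = -1
  Juno: 3 − 0 = 3
  Apollo: 0 − 3 = -3
Juno has the best Copeland score.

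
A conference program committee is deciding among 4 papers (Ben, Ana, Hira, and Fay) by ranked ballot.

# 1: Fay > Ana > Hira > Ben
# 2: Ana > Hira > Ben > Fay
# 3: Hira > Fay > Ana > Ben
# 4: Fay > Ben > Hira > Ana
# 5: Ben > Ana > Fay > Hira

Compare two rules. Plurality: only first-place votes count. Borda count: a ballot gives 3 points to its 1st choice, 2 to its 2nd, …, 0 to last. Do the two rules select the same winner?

Plurality first-place counts: Ben 1, Ana 1, Hira 1, Fay 2 → Fay.
Borda totals: Ben 6, Ana 8, Hira 7, Fay 9 → Fay.
The two rules agree on Fay.

Yes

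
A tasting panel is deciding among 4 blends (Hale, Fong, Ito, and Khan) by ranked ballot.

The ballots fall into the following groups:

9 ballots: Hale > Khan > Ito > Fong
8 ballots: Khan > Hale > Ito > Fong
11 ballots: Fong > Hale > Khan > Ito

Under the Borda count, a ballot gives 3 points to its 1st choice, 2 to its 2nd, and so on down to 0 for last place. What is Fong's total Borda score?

Borda scores:
  Hale: 9·3 + 8·2 + 11·2 = 65
  Fong: 9·0 + 8·0 + 11·3 = 33
  Ito: 9·1 + 8·1 + 11·0 = 17
  Khan: 9·2 + 8·3 + 11·1 = 53

33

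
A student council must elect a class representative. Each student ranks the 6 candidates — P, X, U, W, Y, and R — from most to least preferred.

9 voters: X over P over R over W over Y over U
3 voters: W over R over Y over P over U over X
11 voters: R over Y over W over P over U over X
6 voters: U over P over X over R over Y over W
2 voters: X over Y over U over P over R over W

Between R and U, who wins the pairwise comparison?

Ballots ranking R above U: 9+3+11 = 23.
Ballots ranking U above R: 6+2 = 8.
R wins the head-to-head, 23–8.

R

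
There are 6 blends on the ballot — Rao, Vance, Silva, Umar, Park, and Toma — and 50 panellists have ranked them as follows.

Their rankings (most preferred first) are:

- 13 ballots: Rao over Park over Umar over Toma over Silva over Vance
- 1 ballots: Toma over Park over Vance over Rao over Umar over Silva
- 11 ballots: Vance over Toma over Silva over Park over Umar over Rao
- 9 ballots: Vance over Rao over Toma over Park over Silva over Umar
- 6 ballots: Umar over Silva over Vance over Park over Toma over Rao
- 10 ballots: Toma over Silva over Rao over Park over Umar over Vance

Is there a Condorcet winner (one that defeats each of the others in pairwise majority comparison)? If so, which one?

No Condorcet winner

Head-to-head results (50 voters total):
Rao vs Vance: Vance wins 27–23.
Rao vs Silva: Silva wins 27–23.
Rao vs Umar: Rao wins 33–17.
Rao vs Park: Rao wins 32–18.
Rao vs Toma: Toma wins 28–22.
Vance vs Silva: Silva wins 29–21.
Vance vs Umar: Umar wins 29–21.
Vance vs Park: Vance wins 26–24.
Vance vs Toma: Vance wins 26–24.
Silva vs Umar: Silva wins 30–20.
Silva vs Park: Silva wins 27–23.
Silva vs Toma: Toma wins 44–6.
Umar vs Park: Park wins 44–6.
Umar vs Toma: Toma wins 31–19.
Park vs Toma: Toma wins 31–19.
No candidate beats all others: Rao beats Umar beats Vance beats Rao, a majority cycle.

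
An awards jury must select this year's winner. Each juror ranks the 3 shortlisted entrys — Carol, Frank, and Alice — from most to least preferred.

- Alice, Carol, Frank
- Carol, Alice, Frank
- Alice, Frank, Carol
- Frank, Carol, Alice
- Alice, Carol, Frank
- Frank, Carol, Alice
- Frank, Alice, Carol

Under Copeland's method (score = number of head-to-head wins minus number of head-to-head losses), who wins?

Alice

Pairwise results:
  Carol vs Frank: Frank wins 4–3.
  Carol vs Alice: Alice wins 4–3.
  Frank vs Alice: Alice wins 4–3.
Copeland scores (wins − losses):
  Carol: 0 − 2 = -2
  Frank: 1 − 1 = 0
  Alice: 2 − 0 = 2
Alice has the best Copeland score.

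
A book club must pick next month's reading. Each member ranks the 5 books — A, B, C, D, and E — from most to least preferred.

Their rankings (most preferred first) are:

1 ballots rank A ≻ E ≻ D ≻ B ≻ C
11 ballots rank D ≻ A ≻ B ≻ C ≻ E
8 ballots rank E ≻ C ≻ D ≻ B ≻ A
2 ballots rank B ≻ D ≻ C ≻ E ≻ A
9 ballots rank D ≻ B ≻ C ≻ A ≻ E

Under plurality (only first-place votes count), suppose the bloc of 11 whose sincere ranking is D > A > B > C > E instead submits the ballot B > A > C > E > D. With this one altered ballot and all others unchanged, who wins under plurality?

B

First-place totals with the altered ballot: A 1, B 13, C 0, D 9, E 8.
The switch changes the winner from D to B.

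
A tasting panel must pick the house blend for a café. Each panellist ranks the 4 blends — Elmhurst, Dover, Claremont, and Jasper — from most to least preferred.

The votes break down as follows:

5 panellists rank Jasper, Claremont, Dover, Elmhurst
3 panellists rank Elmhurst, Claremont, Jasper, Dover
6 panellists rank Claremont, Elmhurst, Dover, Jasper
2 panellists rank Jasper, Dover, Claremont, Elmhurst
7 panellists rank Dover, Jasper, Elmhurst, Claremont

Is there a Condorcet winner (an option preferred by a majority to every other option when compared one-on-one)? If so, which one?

Head-to-head results (23 voters total):
Elmhurst vs Dover: Dover wins 14–9.
Elmhurst vs Claremont: Claremont wins 13–10.
Elmhurst vs Jasper: Jasper wins 14–9.
Dover vs Claremont: Claremont wins 14–9.
Dover vs Jasper: Dover wins 13–10.
Claremont vs Jasper: Jasper wins 14–9.
No candidate beats all others: Dover beats Jasper beats Claremont beats Dover, a majority cycle.

There is no Condorcet winner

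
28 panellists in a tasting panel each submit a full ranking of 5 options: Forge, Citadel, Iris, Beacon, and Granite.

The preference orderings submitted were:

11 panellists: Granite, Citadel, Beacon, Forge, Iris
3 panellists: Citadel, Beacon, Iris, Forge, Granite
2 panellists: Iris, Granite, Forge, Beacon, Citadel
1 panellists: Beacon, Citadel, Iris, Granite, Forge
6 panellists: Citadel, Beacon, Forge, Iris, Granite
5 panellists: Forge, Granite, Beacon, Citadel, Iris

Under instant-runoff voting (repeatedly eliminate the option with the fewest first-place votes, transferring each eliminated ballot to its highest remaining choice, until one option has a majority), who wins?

Round 1: Granite 11, Citadel 9, Forge 5, Iris 2, Beacon 1. Beacon has the fewest and is eliminated.
Round 2: Granite 11, Citadel 10, Forge 5, Iris 2. Iris has the fewest and is eliminated.
Round 3: Granite 13, Citadel 10, Forge 5. Forge has the fewest and is eliminated.
Round 4: Granite 18, Citadel 10. Granite has a majority.

Granite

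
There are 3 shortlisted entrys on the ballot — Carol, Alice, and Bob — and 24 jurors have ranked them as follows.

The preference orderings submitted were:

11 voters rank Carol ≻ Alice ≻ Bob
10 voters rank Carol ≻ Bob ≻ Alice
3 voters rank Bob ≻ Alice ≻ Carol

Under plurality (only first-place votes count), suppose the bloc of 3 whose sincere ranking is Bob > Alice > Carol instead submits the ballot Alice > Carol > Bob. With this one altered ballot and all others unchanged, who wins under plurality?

First-place totals with the altered ballot: Carol 21, Alice 3, Bob 0.
The winner is unchanged: still Carol.

Carol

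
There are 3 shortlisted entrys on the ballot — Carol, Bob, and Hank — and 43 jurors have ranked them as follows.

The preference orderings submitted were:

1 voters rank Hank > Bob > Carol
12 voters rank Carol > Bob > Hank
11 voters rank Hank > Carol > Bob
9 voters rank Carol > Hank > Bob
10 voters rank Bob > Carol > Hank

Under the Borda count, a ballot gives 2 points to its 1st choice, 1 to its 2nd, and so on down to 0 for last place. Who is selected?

Carol

Borda scores:
  Carol: 0 + 12·2 + 11·1 + 9·2 + 10·1 = 63
  Bob: 1 + 12·1 + 11·0 + 9·0 + 10·2 = 33
  Hank: 2 + 12·0 + 11·2 + 9·1 + 10·0 = 33
Carol has the highest total.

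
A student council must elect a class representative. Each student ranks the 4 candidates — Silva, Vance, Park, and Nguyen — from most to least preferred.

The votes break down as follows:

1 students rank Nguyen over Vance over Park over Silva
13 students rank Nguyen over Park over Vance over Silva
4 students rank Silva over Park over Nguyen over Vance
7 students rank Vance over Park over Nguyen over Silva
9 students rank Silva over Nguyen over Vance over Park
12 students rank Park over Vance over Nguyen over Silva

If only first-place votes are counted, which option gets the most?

First-place vote totals:
  Silva: 13
  Vance: 7
  Park: 12
  Nguyen: 14
Nguyen has the most first-place votes.

Nguyen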